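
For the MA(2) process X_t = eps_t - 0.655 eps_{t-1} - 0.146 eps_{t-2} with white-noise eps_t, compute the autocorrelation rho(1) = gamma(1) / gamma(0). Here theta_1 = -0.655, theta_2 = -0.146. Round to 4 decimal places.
\rho(1) = -0.3857

For an MA(q) process with theta_0 = 1, the autocovariance is
  gamma(k) = sigma^2 * sum_{i=0..q-k} theta_i * theta_{i+k},
and rho(k) = gamma(k) / gamma(0). Sigma^2 cancels.
  numerator   = (1)*(-0.655) + (-0.655)*(-0.146) = -0.55937.
  denominator = (1)^2 + (-0.655)^2 + (-0.146)^2 = 1.450341.
  rho(1) = -0.55937 / 1.450341 = -0.3857.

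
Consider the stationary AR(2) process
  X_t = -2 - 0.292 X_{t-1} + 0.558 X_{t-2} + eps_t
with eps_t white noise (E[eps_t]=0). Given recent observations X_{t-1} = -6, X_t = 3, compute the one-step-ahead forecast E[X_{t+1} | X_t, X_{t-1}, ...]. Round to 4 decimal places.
E[X_{t+1} \mid \mathcal F_t] = -6.2240

For an AR(p) model X_t = c + sum_i phi_i X_{t-i} + eps_t, the
one-step-ahead conditional mean is
  E[X_{t+1} | X_t, ...] = c + sum_i phi_i X_{t+1-i}.
Substitute known values:
  E[X_{t+1} | ...] = -2 + (-0.292) * (3) + (0.558) * (-6)
                   = -6.2240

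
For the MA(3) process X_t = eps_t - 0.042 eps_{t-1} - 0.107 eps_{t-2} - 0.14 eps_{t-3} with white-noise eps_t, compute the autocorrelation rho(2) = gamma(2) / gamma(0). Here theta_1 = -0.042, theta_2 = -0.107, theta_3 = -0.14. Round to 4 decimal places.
\rho(2) = -0.0979

For an MA(q) process with theta_0 = 1, the autocovariance is
  gamma(k) = sigma^2 * sum_{i=0..q-k} theta_i * theta_{i+k},
and rho(k) = gamma(k) / gamma(0). Sigma^2 cancels.
  numerator   = (1)*(-0.107) + (-0.042)*(-0.14) = -0.10112.
  denominator = (1)^2 + (-0.042)^2 + (-0.107)^2 + (-0.14)^2 = 1.032813.
  rho(2) = -0.10112 / 1.032813 = -0.0979.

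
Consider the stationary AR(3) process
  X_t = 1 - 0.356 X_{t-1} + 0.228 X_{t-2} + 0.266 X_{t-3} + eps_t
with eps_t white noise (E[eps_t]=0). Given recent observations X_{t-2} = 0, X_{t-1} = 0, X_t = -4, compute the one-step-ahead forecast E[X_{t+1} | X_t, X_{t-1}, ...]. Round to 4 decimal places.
E[X_{t+1} \mid \mathcal F_t] = 2.4240

For an AR(p) model X_t = c + sum_i phi_i X_{t-i} + eps_t, the
one-step-ahead conditional mean is
  E[X_{t+1} | X_t, ...] = c + sum_i phi_i X_{t+1-i}.
Substitute known values:
  E[X_{t+1} | ...] = 1 + (-0.356) * (-4) + (0.228) * (0) + (0.266) * (0)
                   = 2.4240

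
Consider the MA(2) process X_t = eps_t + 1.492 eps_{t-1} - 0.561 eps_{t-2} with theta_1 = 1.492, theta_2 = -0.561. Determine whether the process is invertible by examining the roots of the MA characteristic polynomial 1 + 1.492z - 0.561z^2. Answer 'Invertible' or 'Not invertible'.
\text{Not invertible}

The MA(q) characteristic polynomial is P(z) = 1 + 1.492z - 0.561z^2.
Invertibility requires all roots to lie outside the unit circle, i.e. |z| > 1 for every root.
Set 1 + (1.492) z + (-0.561) z^2 = 0, i.e. a z^2 + b z + c = 0 with a = -0.561, b = 1.492, c = 1.
Discriminant D = b^2 - 4ac = (1.492)^2 - 4*(-0.561)*1 = 2.226064 - (-2.244) = 4.470064.
D >= 0, so the roots are real: z = (-b +/- sqrt(D)) / (2a) = (-1.492 +/- 2.114253) / (-1.122).
  z_1 = (-1.492 + 2.114253) / (-1.122) = -0.5546,   |z_1| = 0.5546.
  z_2 = (-1.492 - 2.114253) / (-1.122) = 3.2141,   |z_2| = 3.2141.
Moduli of all roots: 0.5546, 3.2141.
All moduli strictly greater than 1? No.
Verdict: Not invertible.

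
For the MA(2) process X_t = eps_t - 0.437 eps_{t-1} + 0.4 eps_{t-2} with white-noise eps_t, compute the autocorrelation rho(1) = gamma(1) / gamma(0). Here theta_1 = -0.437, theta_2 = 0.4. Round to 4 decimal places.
\rho(1) = -0.4529

For an MA(q) process with theta_0 = 1, the autocovariance is
  gamma(k) = sigma^2 * sum_{i=0..q-k} theta_i * theta_{i+k},
and rho(k) = gamma(k) / gamma(0). Sigma^2 cancels.
  numerator   = (1)*(-0.437) + (-0.437)*(0.4) = -0.6118.
  denominator = (1)^2 + (-0.437)^2 + (0.4)^2 = 1.350969.
  rho(1) = -0.6118 / 1.350969 = -0.4529.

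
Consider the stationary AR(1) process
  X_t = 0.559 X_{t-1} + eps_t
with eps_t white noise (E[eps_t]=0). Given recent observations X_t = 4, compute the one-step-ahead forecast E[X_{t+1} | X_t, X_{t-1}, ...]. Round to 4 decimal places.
E[X_{t+1} \mid \mathcal F_t] = 2.2360

For an AR(p) model X_t = c + sum_i phi_i X_{t-i} + eps_t, the
one-step-ahead conditional mean is
  E[X_{t+1} | X_t, ...] = c + sum_i phi_i X_{t+1-i}.
Substitute known values:
  E[X_{t+1} | ...] = (0.559) * (4)
                   = 2.2360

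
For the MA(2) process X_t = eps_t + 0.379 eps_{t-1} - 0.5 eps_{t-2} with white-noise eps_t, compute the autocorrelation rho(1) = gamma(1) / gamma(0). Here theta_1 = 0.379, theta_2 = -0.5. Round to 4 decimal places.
\rho(1) = 0.1360

For an MA(q) process with theta_0 = 1, the autocovariance is
  gamma(k) = sigma^2 * sum_{i=0..q-k} theta_i * theta_{i+k},
and rho(k) = gamma(k) / gamma(0). Sigma^2 cancels.
  numerator   = (1)*(0.379) + (0.379)*(-0.5) = 0.1895.
  denominator = (1)^2 + (0.379)^2 + (-0.5)^2 = 1.393641.
  rho(1) = 0.1895 / 1.393641 = 0.1360.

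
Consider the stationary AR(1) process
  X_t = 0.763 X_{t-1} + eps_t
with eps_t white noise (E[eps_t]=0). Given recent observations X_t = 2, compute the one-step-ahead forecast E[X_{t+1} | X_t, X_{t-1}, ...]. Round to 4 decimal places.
E[X_{t+1} \mid \mathcal F_t] = 1.5260

For an AR(p) model X_t = c + sum_i phi_i X_{t-i} + eps_t, the
one-step-ahead conditional mean is
  E[X_{t+1} | X_t, ...] = c + sum_i phi_i X_{t+1-i}.
Substitute known values:
  E[X_{t+1} | ...] = (0.763) * (2)
                   = 1.5260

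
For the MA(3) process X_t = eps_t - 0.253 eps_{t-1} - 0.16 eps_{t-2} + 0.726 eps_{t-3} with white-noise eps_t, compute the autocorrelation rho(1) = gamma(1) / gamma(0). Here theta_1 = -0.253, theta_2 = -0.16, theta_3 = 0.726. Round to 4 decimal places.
\rho(1) = -0.2033

For an MA(q) process with theta_0 = 1, the autocovariance is
  gamma(k) = sigma^2 * sum_{i=0..q-k} theta_i * theta_{i+k},
and rho(k) = gamma(k) / gamma(0). Sigma^2 cancels.
  numerator   = (1)*(-0.253) + (-0.253)*(-0.16) + (-0.16)*(0.726) = -0.32868.
  denominator = (1)^2 + (-0.253)^2 + (-0.16)^2 + (0.726)^2 = 1.616685.
  rho(1) = -0.32868 / 1.616685 = -0.2033.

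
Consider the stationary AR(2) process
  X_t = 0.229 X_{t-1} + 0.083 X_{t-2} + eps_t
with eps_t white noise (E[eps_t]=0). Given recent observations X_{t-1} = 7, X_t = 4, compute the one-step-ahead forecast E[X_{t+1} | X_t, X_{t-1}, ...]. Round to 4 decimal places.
E[X_{t+1} \mid \mathcal F_t] = 1.4970

For an AR(p) model X_t = c + sum_i phi_i X_{t-i} + eps_t, the
one-step-ahead conditional mean is
  E[X_{t+1} | X_t, ...] = c + sum_i phi_i X_{t+1-i}.
Substitute known values:
  E[X_{t+1} | ...] = (0.229) * (4) + (0.083) * (7)
                   = 1.4970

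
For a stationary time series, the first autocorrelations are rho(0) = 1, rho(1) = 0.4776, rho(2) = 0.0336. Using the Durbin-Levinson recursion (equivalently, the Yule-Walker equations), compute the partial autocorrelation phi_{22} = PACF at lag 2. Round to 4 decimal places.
\phi_{22} = -0.2520

The PACF at lag k is phi_{kk}, the last component of the solution
to the Yule-Walker system G_k phi = r_k where
  (G_k)_{ij} = rho(|i - j|), (r_k)_i = rho(i), i,j = 1..k.
Equivalently, Durbin-Levinson gives phi_{kk} iteratively:
  phi_{11} = rho(1)
  phi_{kk} = [rho(k) - sum_{j=1..k-1} phi_{k-1,j} rho(k-j)]
            / [1 - sum_{j=1..k-1} phi_{k-1,j} rho(j)],
  phi_{k,j} = phi_{k-1,j} - phi_{kk} phi_{k-1,k-j},  j = 1..k-1.
Step k = 1:
  phi_11 = rho(1) = 0.4776.
Step k = 2:
  phi_22 = [rho(2) - phi_11 rho(1)] / [1 - phi_11 rho(1)] = [0.0336 - (0.4776)(0.4776)] / [1 - (0.4776)(0.4776)]
         = -0.19450176 / 0.77189824 = -0.252.
Therefore phi_{22} = -0.2520.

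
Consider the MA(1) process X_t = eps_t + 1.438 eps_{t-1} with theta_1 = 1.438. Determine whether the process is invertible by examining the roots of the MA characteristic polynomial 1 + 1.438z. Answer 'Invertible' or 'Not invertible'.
\text{Not invertible}

The MA(q) characteristic polynomial is P(z) = 1 + 1.438z.
Invertibility requires all roots to lie outside the unit circle, i.e. |z| > 1 for every root.
This is linear in z: 1 + (1.438) z = 0  =>  z = -1/(1.438) = -0.69541,  |z| = 0.69541.
Moduli of all roots: 0.6954.
All moduli strictly greater than 1? No.
Verdict: Not invertible.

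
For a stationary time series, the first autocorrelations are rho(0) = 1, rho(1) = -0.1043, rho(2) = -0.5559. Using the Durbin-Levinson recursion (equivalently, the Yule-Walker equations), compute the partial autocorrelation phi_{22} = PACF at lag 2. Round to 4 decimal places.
\phi_{22} = -0.5730

The PACF at lag k is phi_{kk}, the last component of the solution
to the Yule-Walker system G_k phi = r_k where
  (G_k)_{ij} = rho(|i - j|), (r_k)_i = rho(i), i,j = 1..k.
Equivalently, Durbin-Levinson gives phi_{kk} iteratively:
  phi_{11} = rho(1)
  phi_{kk} = [rho(k) - sum_{j=1..k-1} phi_{k-1,j} rho(k-j)]
            / [1 - sum_{j=1..k-1} phi_{k-1,j} rho(j)],
  phi_{k,j} = phi_{k-1,j} - phi_{kk} phi_{k-1,k-j},  j = 1..k-1.
Step k = 1:
  phi_11 = rho(1) = -0.1043.
Step k = 2:
  phi_22 = [rho(2) - phi_11 rho(1)] / [1 - phi_11 rho(1)] = [-0.5559 - (-0.1043)(-0.1043)] / [1 - (-0.1043)(-0.1043)]
         = -0.56677849 / 0.98912151 = -0.573.
Therefore phi_{22} = -0.5730.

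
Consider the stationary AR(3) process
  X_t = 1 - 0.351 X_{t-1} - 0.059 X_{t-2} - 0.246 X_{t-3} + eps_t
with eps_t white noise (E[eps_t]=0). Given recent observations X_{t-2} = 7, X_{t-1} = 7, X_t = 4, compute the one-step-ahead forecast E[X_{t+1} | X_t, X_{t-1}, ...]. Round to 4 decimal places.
E[X_{t+1} \mid \mathcal F_t] = -2.5390

For an AR(p) model X_t = c + sum_i phi_i X_{t-i} + eps_t, the
one-step-ahead conditional mean is
  E[X_{t+1} | X_t, ...] = c + sum_i phi_i X_{t+1-i}.
Substitute known values:
  E[X_{t+1} | ...] = 1 + (-0.351) * (4) + (-0.059) * (7) + (-0.246) * (7)
                   = -2.5390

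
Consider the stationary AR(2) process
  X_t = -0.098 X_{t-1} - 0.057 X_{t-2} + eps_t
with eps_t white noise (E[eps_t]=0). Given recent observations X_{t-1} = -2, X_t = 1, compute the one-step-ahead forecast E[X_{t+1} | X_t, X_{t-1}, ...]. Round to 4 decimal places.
E[X_{t+1} \mid \mathcal F_t] = 0.0160

For an AR(p) model X_t = c + sum_i phi_i X_{t-i} + eps_t, the
one-step-ahead conditional mean is
  E[X_{t+1} | X_t, ...] = c + sum_i phi_i X_{t+1-i}.
Substitute known values:
  E[X_{t+1} | ...] = (-0.098) * (1) + (-0.057) * (-2)
                   = 0.0160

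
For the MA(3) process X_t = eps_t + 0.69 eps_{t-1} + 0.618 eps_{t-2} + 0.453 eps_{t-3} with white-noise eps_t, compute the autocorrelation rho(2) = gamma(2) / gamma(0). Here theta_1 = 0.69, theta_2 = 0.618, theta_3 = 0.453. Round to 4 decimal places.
\rho(2) = 0.4510

For an MA(q) process with theta_0 = 1, the autocovariance is
  gamma(k) = sigma^2 * sum_{i=0..q-k} theta_i * theta_{i+k},
and rho(k) = gamma(k) / gamma(0). Sigma^2 cancels.
  numerator   = (1)*(0.618) + (0.69)*(0.453) = 0.93057.
  denominator = (1)^2 + (0.69)^2 + (0.618)^2 + (0.453)^2 = 2.063233.
  rho(2) = 0.93057 / 2.063233 = 0.4510.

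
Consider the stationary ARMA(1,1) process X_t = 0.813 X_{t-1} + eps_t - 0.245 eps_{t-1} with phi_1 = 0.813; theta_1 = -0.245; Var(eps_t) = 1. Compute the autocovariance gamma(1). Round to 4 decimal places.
\gamma(1) = 1.3417

Multiply the model equation by X_{t-k} and take expectations. With theta_0 = psi_0 = 1 and psi_j the MA(infinity) weights, this gives
  gamma(k) - sum_i phi_i gamma(k-i) = c_k,
  c_k = sigma^2 * sum_{j=k..q} theta_j psi_{j-k}   (c_k = 0 for k > q),
using gamma(-m) = gamma(m).
psi-weights needed (psi_j = theta_j + sum_i phi_i psi_{j-i}):
  psi_1 = theta_1 + phi_1 = -0.245 + (0.813) = 0.568
Right-hand sides:
  c_0 = sigma^2 (1 + theta_1 psi_1) = 1 * (1 + (-0.245)(0.568)) = 1 * 0.86084 = 0.86084
  c_1 = sigma^2 theta_1 = 1 * (-0.245) = -0.245
  c_2 = 0
Equations for k = 0 and k = 1 (AR order 1):
  gamma(0) = phi_1 gamma(1) + c_0
  gamma(1) = phi_1 gamma(0) + c_1
Substituting the second into the first: gamma(0) (1 - phi_1^2) = c_0 + phi_1 c_1, so
  gamma(0) = (c_0 + phi_1 c_1) / (1 - phi_1^2) = (0.86084 + (0.813)(-0.245)) / (1 - (0.813)^2) = 0.661655 / 0.339031 = 1.951606.
  gamma(1) = phi_1 gamma(0) + c_1 = (0.813)(1.951606) + (-0.245) = 1.341656.
Therefore gamma(1) = 1.3417 (to 4 decimal places).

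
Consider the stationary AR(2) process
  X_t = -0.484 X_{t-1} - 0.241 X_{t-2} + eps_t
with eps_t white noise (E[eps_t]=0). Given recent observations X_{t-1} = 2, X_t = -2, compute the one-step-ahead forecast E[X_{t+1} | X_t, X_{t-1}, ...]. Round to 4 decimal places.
E[X_{t+1} \mid \mathcal F_t] = 0.4860

For an AR(p) model X_t = c + sum_i phi_i X_{t-i} + eps_t, the
one-step-ahead conditional mean is
  E[X_{t+1} | X_t, ...] = c + sum_i phi_i X_{t+1-i}.
Substitute known values:
  E[X_{t+1} | ...] = (-0.484) * (-2) + (-0.241) * (2)
                   = 0.4860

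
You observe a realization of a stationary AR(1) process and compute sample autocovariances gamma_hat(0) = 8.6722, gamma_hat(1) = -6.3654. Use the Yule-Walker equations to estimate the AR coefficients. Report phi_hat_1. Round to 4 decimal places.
\hat\phi_{1} = -0.7340

The Yule-Walker equations for an AR(p) process read, in matrix form,
  Gamma_p phi = r_p,   with   (Gamma_p)_{ij} = gamma(|i - j|),
                       (r_p)_i = gamma(i),   i,j = 1..p.
Substitute the sample gammas (Toeplitz matrix and right-hand side of size 1):
  Gamma_p = [[8.6722]]
  r_p     = [-6.3654]
With p = 1 this is the single equation gamma(0) phi_1 = gamma(1):
  phi_hat_1 = gamma(1) / gamma(0) = -6.3654 / 8.6722 = -0.7340.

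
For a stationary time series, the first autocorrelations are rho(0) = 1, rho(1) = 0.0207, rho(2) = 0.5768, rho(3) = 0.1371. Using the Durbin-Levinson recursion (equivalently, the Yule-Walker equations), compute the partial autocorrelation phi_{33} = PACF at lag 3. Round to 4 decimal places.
\phi_{33} = 0.1800

The PACF at lag k is phi_{kk}, the last component of the solution
to the Yule-Walker system G_k phi = r_k where
  (G_k)_{ij} = rho(|i - j|), (r_k)_i = rho(i), i,j = 1..k.
Equivalently, Durbin-Levinson gives phi_{kk} iteratively:
  phi_{11} = rho(1)
  phi_{kk} = [rho(k) - sum_{j=1..k-1} phi_{k-1,j} rho(k-j)]
            / [1 - sum_{j=1..k-1} phi_{k-1,j} rho(j)],
  phi_{k,j} = phi_{k-1,j} - phi_{kk} phi_{k-1,k-j},  j = 1..k-1.
Step k = 1:
  phi_11 = rho(1) = 0.0207.
Step k = 2:
  phi_22 = [rho(2) - phi_11 rho(1)] / [1 - phi_11 rho(1)] = [0.5768 - (0.0207)(0.0207)] / [1 - (0.0207)(0.0207)]
         = 0.57637151 / 0.99957151 = 0.576619.
  Update: phi_21 = phi_11 - phi_22 phi_11 = 0.0207 - (0.576619)(0.0207) = 0.008764.
Step k = 3:
  phi_33 = [rho(3) - phi_21 rho(2) - phi_22 rho(1)] / [1 - phi_21 rho(1) - phi_22 rho(2)]
    numerator   = 0.1371 - (0.008764)(0.5768) - (0.576619)(0.0207) = 0.12010892
    denominator = 1 - (0.008764)(0.0207) - (0.576619)(0.5768) = 0.66722499
  phi_33 = 0.12010892 / 0.66722499 = 0.18.
Therefore phi_{33} = 0.1800.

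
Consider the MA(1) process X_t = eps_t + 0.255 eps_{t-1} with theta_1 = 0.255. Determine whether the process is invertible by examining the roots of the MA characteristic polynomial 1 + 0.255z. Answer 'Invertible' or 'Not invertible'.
\text{Invertible}

The MA(q) characteristic polynomial is P(z) = 1 + 0.255z.
Invertibility requires all roots to lie outside the unit circle, i.e. |z| > 1 for every root.
This is linear in z: 1 + (0.255) z = 0  =>  z = -1/(0.255) = -3.921569,  |z| = 3.921569.
Moduli of all roots: 3.9216.
All moduli strictly greater than 1? Yes.
Verdict: Invertible.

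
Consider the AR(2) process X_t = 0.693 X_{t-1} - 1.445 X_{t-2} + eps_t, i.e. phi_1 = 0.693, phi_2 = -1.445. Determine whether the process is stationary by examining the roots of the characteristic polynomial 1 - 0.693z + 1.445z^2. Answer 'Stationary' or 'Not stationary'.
\text{Not stationary}

The AR(p) characteristic polynomial is P(z) = 1 - 0.693z + 1.445z^2.
Stationarity requires all roots to lie outside the unit circle, i.e. |z| > 1 for every root.
Set 1 + (-0.693) z + (1.445) z^2 = 0, i.e. a z^2 + b z + c = 0 with a = 1.445, b = -0.693, c = 1.
Discriminant D = b^2 - 4ac = (-0.693)^2 - 4*(1.445)*1 = 0.480249 - (5.78) = -5.299751.
D < 0, so the roots are the complex-conjugate pair z = (-b +/- i sqrt(-D)) / (2a) = 0.2398 +/- 0.7966i.
For a conjugate pair |z|^2 = z * conj(z) = (product of roots) = c/a = 1/(1.445) = 0.692042, so |z| = sqrt(0.692042) = 0.8319 for both roots.
Moduli of all roots: 0.8319, 0.8319.
All moduli strictly greater than 1? No.
Verdict: Not stationary.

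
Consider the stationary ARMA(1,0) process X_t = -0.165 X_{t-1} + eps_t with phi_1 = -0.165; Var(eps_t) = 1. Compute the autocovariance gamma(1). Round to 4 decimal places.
\gamma(1) = -0.1696

Multiply the model equation by X_{t-k} and take expectations. With theta_0 = psi_0 = 1 and psi_j the MA(infinity) weights, this gives
  gamma(k) - sum_i phi_i gamma(k-i) = c_k,
  c_k = sigma^2 * sum_{j=k..q} theta_j psi_{j-k}   (c_k = 0 for k > q),
using gamma(-m) = gamma(m).
Pure AR (q = 0): c_0 = sigma^2 = 1, c_k = 0 for k >= 1.
Equations for k = 0 and k = 1 (AR order 1):
  gamma(0) = phi_1 gamma(1) + c_0
  gamma(1) = phi_1 gamma(0) + c_1
Substituting the second into the first: gamma(0) (1 - phi_1^2) = c_0 + phi_1 c_1, so
  gamma(0) = c_0 / (1 - phi_1^2) = 1 / (1 - (-0.165)^2) = 1 / 0.972775 = 1.027987.
  gamma(1) = phi_1 gamma(0) = (-0.165)(1.027987) = -0.169618.
Therefore gamma(1) = -0.1696 (to 4 decimal places).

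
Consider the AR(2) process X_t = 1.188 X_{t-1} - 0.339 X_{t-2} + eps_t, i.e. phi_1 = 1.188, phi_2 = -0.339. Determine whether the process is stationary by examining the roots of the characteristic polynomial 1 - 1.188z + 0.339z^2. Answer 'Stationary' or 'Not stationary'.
\text{Stationary}

The AR(p) characteristic polynomial is P(z) = 1 - 1.188z + 0.339z^2.
Stationarity requires all roots to lie outside the unit circle, i.e. |z| > 1 for every root.
Set 1 + (-1.188) z + (0.339) z^2 = 0, i.e. a z^2 + b z + c = 0 with a = 0.339, b = -1.188, c = 1.
Discriminant D = b^2 - 4ac = (-1.188)^2 - 4*(0.339)*1 = 1.411344 - (1.356) = 0.055344.
D >= 0, so the roots are real: z = (-b +/- sqrt(D)) / (2a) = (1.188 +/- 0.235253) / (0.678).
  z_1 = (1.188 + 0.235253) / (0.678) = 2.0992,   |z_1| = 2.0992.
  z_2 = (1.188 - 0.235253) / (0.678) = 1.4052,   |z_2| = 1.4052.
Moduli of all roots: 2.0992, 1.4052.
All moduli strictly greater than 1? Yes.
Verdict: Stationary.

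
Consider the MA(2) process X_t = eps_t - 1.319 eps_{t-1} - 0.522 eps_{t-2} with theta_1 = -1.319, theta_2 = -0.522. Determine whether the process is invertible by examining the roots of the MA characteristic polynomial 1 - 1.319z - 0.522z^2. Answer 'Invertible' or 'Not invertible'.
\text{Not invertible}

The MA(q) characteristic polynomial is P(z) = 1 - 1.319z - 0.522z^2.
Invertibility requires all roots to lie outside the unit circle, i.e. |z| > 1 for every root.
Set 1 + (-1.319) z + (-0.522) z^2 = 0, i.e. a z^2 + b z + c = 0 with a = -0.522, b = -1.319, c = 1.
Discriminant D = b^2 - 4ac = (-1.319)^2 - 4*(-0.522)*1 = 1.739761 - (-2.088) = 3.827761.
D >= 0, so the roots are real: z = (-b +/- sqrt(D)) / (2a) = (1.319 +/- 1.956466) / (-1.044).
  z_1 = (1.319 + 1.956466) / (-1.044) = -3.1374,   |z_1| = 3.1374.
  z_2 = (1.319 - 1.956466) / (-1.044) = 0.6106,   |z_2| = 0.6106.
Moduli of all roots: 3.1374, 0.6106.
All moduli strictly greater than 1? No.
Verdict: Not invertible.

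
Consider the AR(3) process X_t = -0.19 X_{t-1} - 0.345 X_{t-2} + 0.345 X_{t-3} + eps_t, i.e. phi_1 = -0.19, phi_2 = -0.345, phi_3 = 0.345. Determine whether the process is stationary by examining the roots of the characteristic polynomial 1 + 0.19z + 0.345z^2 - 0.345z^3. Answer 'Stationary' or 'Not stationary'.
\text{Stationary}

The AR(p) characteristic polynomial is P(z) = 1 + 0.19z + 0.345z^2 - 0.345z^3.
Stationarity requires all roots to lie outside the unit circle, i.e. |z| > 1 for every root.
Degree 3: look for a simple real root z0 first, then factor out (1 - z/z0) and solve the remaining quadratic.
Testing z0 = 2: P(2) = 1 + (0.19)(2) + (0.345)(2)^2 + (-0.345)(2)^3
  = 1 + (0.38) + (1.38) + (-2.76) = 0.  So z_0 = 2 is a root, |z_0| = 2.
Divide out the factor (1 - 0.5 z) = (1 - z/z0) (since 1/z0 = 0.5):
  P(z) = (1 - 0.5 z)(1 + (0.69) z + (0.69) z^2)
  [check: z-coef 0.69 - (0.5) = 0.19; z^2-coef 0.69 - (0.5)(0.69) = 0.345; z^3-coef -(0.5)(0.69) = -0.345.]
Remaining roots from the quadratic factor 1 + (0.69) z + (0.69) z^2:
  Set 1 + (0.69) z + (0.69) z^2 = 0, i.e. a z^2 + b z + c = 0 with a = 0.69, b = 0.69, c = 1.
  Discriminant D = b^2 - 4ac = (0.69)^2 - 4*(0.69)*1 = 0.4761 - (2.76) = -2.2839.
  D < 0, so the roots are the complex-conjugate pair z = (-b +/- i sqrt(-D)) / (2a) = -0.5 +/- 1.0951i.
  For a conjugate pair |z|^2 = z * conj(z) = (product of roots) = c/a = 1/(0.69) = 1.449275, so |z| = sqrt(1.449275) = 1.2039 for both roots.
Moduli of all roots: 2.0000, 1.2039, 1.2039.
All moduli strictly greater than 1? Yes.
Verdict: Stationary.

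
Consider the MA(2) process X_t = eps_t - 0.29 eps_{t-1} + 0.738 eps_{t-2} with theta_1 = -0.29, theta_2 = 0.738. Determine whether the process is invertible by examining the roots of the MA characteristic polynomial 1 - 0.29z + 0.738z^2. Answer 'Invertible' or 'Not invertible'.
\text{Invertible}

The MA(q) characteristic polynomial is P(z) = 1 - 0.29z + 0.738z^2.
Invertibility requires all roots to lie outside the unit circle, i.e. |z| > 1 for every root.
Set 1 + (-0.29) z + (0.738) z^2 = 0, i.e. a z^2 + b z + c = 0 with a = 0.738, b = -0.29, c = 1.
Discriminant D = b^2 - 4ac = (-0.29)^2 - 4*(0.738)*1 = 0.0841 - (2.952) = -2.8679.
D < 0, so the roots are the complex-conjugate pair z = (-b +/- i sqrt(-D)) / (2a) = 0.1965 +/- 1.1473i.
For a conjugate pair |z|^2 = z * conj(z) = (product of roots) = c/a = 1/(0.738) = 1.355014, so |z| = sqrt(1.355014) = 1.1641 for both roots.
Moduli of all roots: 1.1641, 1.1641.
All moduli strictly greater than 1? Yes.
Verdict: Invertible.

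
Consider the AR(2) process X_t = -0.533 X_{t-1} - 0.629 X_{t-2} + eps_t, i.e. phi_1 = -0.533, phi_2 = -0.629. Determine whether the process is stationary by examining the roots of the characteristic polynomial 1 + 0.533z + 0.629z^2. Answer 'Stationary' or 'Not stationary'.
\text{Stationary}

The AR(p) characteristic polynomial is P(z) = 1 + 0.533z + 0.629z^2.
Stationarity requires all roots to lie outside the unit circle, i.e. |z| > 1 for every root.
Set 1 + (0.533) z + (0.629) z^2 = 0, i.e. a z^2 + b z + c = 0 with a = 0.629, b = 0.533, c = 1.
Discriminant D = b^2 - 4ac = (0.533)^2 - 4*(0.629)*1 = 0.284089 - (2.516) = -2.231911.
D < 0, so the roots are the complex-conjugate pair z = (-b +/- i sqrt(-D)) / (2a) = -0.4237 +/- 1.1876i.
For a conjugate pair |z|^2 = z * conj(z) = (product of roots) = c/a = 1/(0.629) = 1.589825, so |z| = sqrt(1.589825) = 1.2609 for both roots.
Moduli of all roots: 1.2609, 1.2609.
All moduli strictly greater than 1? Yes.
Verdict: Stationary.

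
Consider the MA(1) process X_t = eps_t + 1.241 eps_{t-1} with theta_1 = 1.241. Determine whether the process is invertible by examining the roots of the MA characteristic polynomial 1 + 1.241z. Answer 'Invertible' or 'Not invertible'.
\text{Not invertible}

The MA(q) characteristic polynomial is P(z) = 1 + 1.241z.
Invertibility requires all roots to lie outside the unit circle, i.e. |z| > 1 for every root.
This is linear in z: 1 + (1.241) z = 0  =>  z = -1/(1.241) = -0.805802,  |z| = 0.805802.
Moduli of all roots: 0.8058.
All moduli strictly greater than 1? No.
Verdict: Not invertible.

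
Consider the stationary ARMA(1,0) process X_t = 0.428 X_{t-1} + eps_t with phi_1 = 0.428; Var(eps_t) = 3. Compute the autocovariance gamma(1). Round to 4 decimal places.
\gamma(1) = 1.5720

Multiply the model equation by X_{t-k} and take expectations. With theta_0 = psi_0 = 1 and psi_j the MA(infinity) weights, this gives
  gamma(k) - sum_i phi_i gamma(k-i) = c_k,
  c_k = sigma^2 * sum_{j=k..q} theta_j psi_{j-k}   (c_k = 0 for k > q),
using gamma(-m) = gamma(m).
Pure AR (q = 0): c_0 = sigma^2 = 3, c_k = 0 for k >= 1.
Equations for k = 0 and k = 1 (AR order 1):
  gamma(0) = phi_1 gamma(1) + c_0
  gamma(1) = phi_1 gamma(0) + c_1
Substituting the second into the first: gamma(0) (1 - phi_1^2) = c_0 + phi_1 c_1, so
  gamma(0) = c_0 / (1 - phi_1^2) = 3 / (1 - (0.428)^2) = 3 / 0.816816 = 3.672798.
  gamma(1) = phi_1 gamma(0) = (0.428)(3.672798) = 1.571957.
Therefore gamma(1) = 1.5720 (to 4 decimal places).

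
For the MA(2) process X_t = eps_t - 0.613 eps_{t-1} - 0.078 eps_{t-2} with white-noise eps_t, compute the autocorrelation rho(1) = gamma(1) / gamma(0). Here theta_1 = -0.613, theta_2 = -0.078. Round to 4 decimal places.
\rho(1) = -0.4090

For an MA(q) process with theta_0 = 1, the autocovariance is
  gamma(k) = sigma^2 * sum_{i=0..q-k} theta_i * theta_{i+k},
and rho(k) = gamma(k) / gamma(0). Sigma^2 cancels.
  numerator   = (1)*(-0.613) + (-0.613)*(-0.078) = -0.565186.
  denominator = (1)^2 + (-0.613)^2 + (-0.078)^2 = 1.381853.
  rho(1) = -0.565186 / 1.381853 = -0.4090.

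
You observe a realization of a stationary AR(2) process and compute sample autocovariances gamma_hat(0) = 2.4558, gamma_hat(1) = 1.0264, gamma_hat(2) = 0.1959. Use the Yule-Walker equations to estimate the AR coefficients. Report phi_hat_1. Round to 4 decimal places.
\hat\phi_{1} = 0.4660

The Yule-Walker equations for an AR(p) process read, in matrix form,
  Gamma_p phi = r_p,   with   (Gamma_p)_{ij} = gamma(|i - j|),
                       (r_p)_i = gamma(i),   i,j = 1..p.
Substitute the sample gammas (Toeplitz matrix and right-hand side of size 2):
  Gamma_p = [[2.4558, 1.0264], [1.0264, 2.4558]]
  r_p     = [1.0264, 0.1959]
Written out:
  2.4558 phi_1 + 1.0264 phi_2 = 1.0264
  1.0264 phi_1 + 2.4558 phi_2 = 0.1959
Solve by Cramer's rule:
  det = gamma(0)^2 - gamma(1)^2 = (2.4558)^2 - (1.0264)^2 = 6.03095364 - 1.05349696 = 4.97745668
  phi_hat_1 = [gamma(1) gamma(0) - gamma(1) gamma(2)] / det = [(1.0264)(2.4558) - (1.0264)(0.1959)] / 4.97745668 = 2.31956136 / 4.97745668 = 0.466
  phi_hat_2 = [gamma(0) gamma(2) - gamma(1)^2] / det = [(2.4558)(0.1959) - (1.0264)^2] / 4.97745668 = -0.57240574 / 4.97745668 = -0.115
So phi_hat = [0.4660, -0.1150].
Therefore phi_hat_1 = 0.4660.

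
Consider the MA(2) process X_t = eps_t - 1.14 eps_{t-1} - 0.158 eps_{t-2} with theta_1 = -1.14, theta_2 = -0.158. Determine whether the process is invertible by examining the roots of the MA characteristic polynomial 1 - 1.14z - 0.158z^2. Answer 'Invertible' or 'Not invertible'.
\text{Not invertible}

The MA(q) characteristic polynomial is P(z) = 1 - 1.14z - 0.158z^2.
Invertibility requires all roots to lie outside the unit circle, i.e. |z| > 1 for every root.
Set 1 + (-1.14) z + (-0.158) z^2 = 0, i.e. a z^2 + b z + c = 0 with a = -0.158, b = -1.14, c = 1.
Discriminant D = b^2 - 4ac = (-1.14)^2 - 4*(-0.158)*1 = 1.2996 - (-0.632) = 1.9316.
D >= 0, so the roots are real: z = (-b +/- sqrt(D)) / (2a) = (1.14 +/- 1.38982) / (-0.316).
  z_1 = (1.14 + 1.38982) / (-0.316) = -8.0058,   |z_1| = 8.0058.
  z_2 = (1.14 - 1.38982) / (-0.316) = 0.7906,   |z_2| = 0.7906.
Moduli of all roots: 8.0058, 0.7906.
All moduli strictly greater than 1? No.
Verdict: Not invertible.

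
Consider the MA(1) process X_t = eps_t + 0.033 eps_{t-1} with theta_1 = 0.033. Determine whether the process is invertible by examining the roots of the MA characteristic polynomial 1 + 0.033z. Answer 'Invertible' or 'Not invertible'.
\text{Invertible}

The MA(q) characteristic polynomial is P(z) = 1 + 0.033z.
Invertibility requires all roots to lie outside the unit circle, i.e. |z| > 1 for every root.
This is linear in z: 1 + (0.033) z = 0  =>  z = -1/(0.033) = -30.30303,  |z| = 30.30303.
Moduli of all roots: 30.3030.
All moduli strictly greater than 1? Yes.
Verdict: Invertible.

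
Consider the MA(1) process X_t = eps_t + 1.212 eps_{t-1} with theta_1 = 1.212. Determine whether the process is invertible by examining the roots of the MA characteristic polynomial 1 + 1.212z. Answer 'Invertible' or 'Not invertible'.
\text{Not invertible}

The MA(q) characteristic polynomial is P(z) = 1 + 1.212z.
Invertibility requires all roots to lie outside the unit circle, i.e. |z| > 1 for every root.
This is linear in z: 1 + (1.212) z = 0  =>  z = -1/(1.212) = -0.825083,  |z| = 0.825083.
Moduli of all roots: 0.8251.
All moduli strictly greater than 1? No.
Verdict: Not invertible.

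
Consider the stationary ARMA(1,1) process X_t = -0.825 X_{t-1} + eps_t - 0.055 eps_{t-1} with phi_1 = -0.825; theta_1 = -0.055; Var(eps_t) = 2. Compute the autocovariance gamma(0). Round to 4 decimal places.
\gamma(0) = 6.8495

Multiply the model equation by X_{t-k} and take expectations. With theta_0 = psi_0 = 1 and psi_j the MA(infinity) weights, this gives
  gamma(k) - sum_i phi_i gamma(k-i) = c_k,
  c_k = sigma^2 * sum_{j=k..q} theta_j psi_{j-k}   (c_k = 0 for k > q),
using gamma(-m) = gamma(m).
psi-weights needed (psi_j = theta_j + sum_i phi_i psi_{j-i}):
  psi_1 = theta_1 + phi_1 = -0.055 + (-0.825) = -0.88
Right-hand sides:
  c_0 = sigma^2 (1 + theta_1 psi_1) = 2 * (1 + (-0.055)(-0.88)) = 2 * 1.0484 = 2.0968
  c_1 = sigma^2 theta_1 = 2 * (-0.055) = -0.11
  c_2 = 0
Equations for k = 0 and k = 1 (AR order 1):
  gamma(0) = phi_1 gamma(1) + c_0
  gamma(1) = phi_1 gamma(0) + c_1
Substituting the second into the first: gamma(0) (1 - phi_1^2) = c_0 + phi_1 c_1, so
  gamma(0) = (c_0 + phi_1 c_1) / (1 - phi_1^2) = (2.0968 + (-0.825)(-0.11)) / (1 - (-0.825)^2) = 2.18755 / 0.319375 = 6.849472.
Therefore gamma(0) = 6.8495 (to 4 decimal places).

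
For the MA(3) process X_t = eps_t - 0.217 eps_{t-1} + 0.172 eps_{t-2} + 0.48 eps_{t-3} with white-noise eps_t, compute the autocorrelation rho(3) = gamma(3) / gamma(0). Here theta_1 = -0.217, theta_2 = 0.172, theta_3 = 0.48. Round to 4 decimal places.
\rho(3) = 0.3672

For an MA(q) process with theta_0 = 1, the autocovariance is
  gamma(k) = sigma^2 * sum_{i=0..q-k} theta_i * theta_{i+k},
and rho(k) = gamma(k) / gamma(0). Sigma^2 cancels.
  numerator   = (1)*(0.48) = 0.48.
  denominator = (1)^2 + (-0.217)^2 + (0.172)^2 + (0.48)^2 = 1.307073.
  rho(3) = 0.48 / 1.307073 = 0.3672.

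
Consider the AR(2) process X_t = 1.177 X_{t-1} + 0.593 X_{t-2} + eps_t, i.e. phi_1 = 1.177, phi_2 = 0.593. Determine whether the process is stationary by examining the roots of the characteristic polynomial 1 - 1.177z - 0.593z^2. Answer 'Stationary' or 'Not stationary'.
\text{Not stationary}

The AR(p) characteristic polynomial is P(z) = 1 - 1.177z - 0.593z^2.
Stationarity requires all roots to lie outside the unit circle, i.e. |z| > 1 for every root.
Set 1 + (-1.177) z + (-0.593) z^2 = 0, i.e. a z^2 + b z + c = 0 with a = -0.593, b = -1.177, c = 1.
Discriminant D = b^2 - 4ac = (-1.177)^2 - 4*(-0.593)*1 = 1.385329 - (-2.372) = 3.757329.
D >= 0, so the roots are real: z = (-b +/- sqrt(D)) / (2a) = (1.177 +/- 1.938383) / (-1.186).
  z_1 = (1.177 + 1.938383) / (-1.186) = -2.6268,   |z_1| = 2.6268.
  z_2 = (1.177 - 1.938383) / (-1.186) = 0.642,   |z_2| = 0.642.
Moduli of all roots: 2.6268, 0.6420.
All moduli strictly greater than 1? No.
Verdict: Not stationary.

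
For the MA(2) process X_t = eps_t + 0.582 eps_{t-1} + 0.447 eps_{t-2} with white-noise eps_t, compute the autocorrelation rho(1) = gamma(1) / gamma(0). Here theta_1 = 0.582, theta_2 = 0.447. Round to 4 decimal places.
\rho(1) = 0.5474

For an MA(q) process with theta_0 = 1, the autocovariance is
  gamma(k) = sigma^2 * sum_{i=0..q-k} theta_i * theta_{i+k},
and rho(k) = gamma(k) / gamma(0). Sigma^2 cancels.
  numerator   = (1)*(0.582) + (0.582)*(0.447) = 0.842154.
  denominator = (1)^2 + (0.582)^2 + (0.447)^2 = 1.538533.
  rho(1) = 0.842154 / 1.538533 = 0.5474.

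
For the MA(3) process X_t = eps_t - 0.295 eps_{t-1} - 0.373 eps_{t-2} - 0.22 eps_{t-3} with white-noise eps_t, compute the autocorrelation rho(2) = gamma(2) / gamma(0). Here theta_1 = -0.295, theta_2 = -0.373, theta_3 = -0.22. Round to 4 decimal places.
\rho(2) = -0.2417

For an MA(q) process with theta_0 = 1, the autocovariance is
  gamma(k) = sigma^2 * sum_{i=0..q-k} theta_i * theta_{i+k},
and rho(k) = gamma(k) / gamma(0). Sigma^2 cancels.
  numerator   = (1)*(-0.373) + (-0.295)*(-0.22) = -0.3081.
  denominator = (1)^2 + (-0.295)^2 + (-0.373)^2 + (-0.22)^2 = 1.274554.
  rho(2) = -0.3081 / 1.274554 = -0.2417.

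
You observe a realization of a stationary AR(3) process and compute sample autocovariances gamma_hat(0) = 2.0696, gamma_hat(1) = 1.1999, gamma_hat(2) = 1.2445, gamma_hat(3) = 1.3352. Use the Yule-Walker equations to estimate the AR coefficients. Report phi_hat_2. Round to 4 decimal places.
\hat\phi_{2} = 0.2720

The Yule-Walker equations for an AR(p) process read, in matrix form,
  Gamma_p phi = r_p,   with   (Gamma_p)_{ij} = gamma(|i - j|),
                       (r_p)_i = gamma(i),   i,j = 1..p.
Substitute the sample gammas (Toeplitz matrix and right-hand side of size 3):
  Gamma_p = [[2.0696, 1.1999, 1.2445], [1.1999, 2.0696, 1.1999], [1.2445, 1.1999, 2.0696]]
  r_p     = [1.1999, 1.2445, 1.3352]
Written out (R1..R3):
  (R1) 2.0696 phi_1 + 1.1999 phi_2 + 1.2445 phi_3 = 1.1999
  (R2) 1.1999 phi_1 + 2.0696 phi_2 + 1.1999 phi_3 = 1.2445
  (R3) 1.2445 phi_1 + 1.1999 phi_2 + 2.0696 phi_3 = 1.3352
Gaussian elimination:
  R2 <- R2 - (1.1999/2.0696) R1 = R2 - (0.579774) R1:  1.373929 phi_2 + 0.478371 phi_3 = 0.548829
  R3 <- R3 - (1.2445/2.0696) R1 = R3 - (0.601324) R1:  0.478371 phi_2 + 1.321252 phi_3 = 0.613671
  R3 <- R3 - (0.478371/1.373929) R2 = R3 - (0.348178) R2:  1.154694 phi_3 = 0.422581
Back-substitution:
  phi_hat_3 = 0.422581 / 1.154694 = 0.365968
  phi_hat_2 = (0.548829 - (0.478371)(0.365968)) / 1.373929 = 0.272038
  phi_hat_1 = (1.1999 - (1.1999)(0.272038) - (1.2445)(0.365968)) / 2.0696 = 0.201988
So phi_hat = [0.2020, 0.2720, 0.3660].
Therefore phi_hat_2 = 0.2720.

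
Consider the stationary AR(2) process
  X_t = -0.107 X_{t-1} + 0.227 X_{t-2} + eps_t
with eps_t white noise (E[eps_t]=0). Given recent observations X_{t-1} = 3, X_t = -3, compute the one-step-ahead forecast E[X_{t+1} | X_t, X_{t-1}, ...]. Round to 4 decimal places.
E[X_{t+1} \mid \mathcal F_t] = 1.0020

For an AR(p) model X_t = c + sum_i phi_i X_{t-i} + eps_t, the
one-step-ahead conditional mean is
  E[X_{t+1} | X_t, ...] = c + sum_i phi_i X_{t+1-i}.
Substitute known values:
  E[X_{t+1} | ...] = (-0.107) * (-3) + (0.227) * (3)
                   = 1.0020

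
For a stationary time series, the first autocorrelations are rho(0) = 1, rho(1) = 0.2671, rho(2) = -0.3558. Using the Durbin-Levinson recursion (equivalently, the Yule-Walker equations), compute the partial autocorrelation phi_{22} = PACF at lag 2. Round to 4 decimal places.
\phi_{22} = -0.4600

The PACF at lag k is phi_{kk}, the last component of the solution
to the Yule-Walker system G_k phi = r_k where
  (G_k)_{ij} = rho(|i - j|), (r_k)_i = rho(i), i,j = 1..k.
Equivalently, Durbin-Levinson gives phi_{kk} iteratively:
  phi_{11} = rho(1)
  phi_{kk} = [rho(k) - sum_{j=1..k-1} phi_{k-1,j} rho(k-j)]
            / [1 - sum_{j=1..k-1} phi_{k-1,j} rho(j)],
  phi_{k,j} = phi_{k-1,j} - phi_{kk} phi_{k-1,k-j},  j = 1..k-1.
Step k = 1:
  phi_11 = rho(1) = 0.2671.
Step k = 2:
  phi_22 = [rho(2) - phi_11 rho(1)] / [1 - phi_11 rho(1)] = [-0.3558 - (0.2671)(0.2671)] / [1 - (0.2671)(0.2671)]
         = -0.42714241 / 0.92865759 = -0.46.
Therefore phi_{22} = -0.4600.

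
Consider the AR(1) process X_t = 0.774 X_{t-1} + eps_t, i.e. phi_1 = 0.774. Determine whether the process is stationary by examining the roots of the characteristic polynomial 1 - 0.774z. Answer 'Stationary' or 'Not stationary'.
\text{Stationary}

The AR(p) characteristic polynomial is P(z) = 1 - 0.774z.
Stationarity requires all roots to lie outside the unit circle, i.e. |z| > 1 for every root.
This is linear in z: 1 + (-0.774) z = 0  =>  z = -1/(-0.774) = 1.29199,  |z| = 1.29199.
Moduli of all roots: 1.2920.
All moduli strictly greater than 1? Yes.
Verdict: Stationary.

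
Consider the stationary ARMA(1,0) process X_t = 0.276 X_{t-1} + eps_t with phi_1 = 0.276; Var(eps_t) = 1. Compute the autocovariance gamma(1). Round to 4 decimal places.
\gamma(1) = 0.2988

Multiply the model equation by X_{t-k} and take expectations. With theta_0 = psi_0 = 1 and psi_j the MA(infinity) weights, this gives
  gamma(k) - sum_i phi_i gamma(k-i) = c_k,
  c_k = sigma^2 * sum_{j=k..q} theta_j psi_{j-k}   (c_k = 0 for k > q),
using gamma(-m) = gamma(m).
Pure AR (q = 0): c_0 = sigma^2 = 1, c_k = 0 for k >= 1.
Equations for k = 0 and k = 1 (AR order 1):
  gamma(0) = phi_1 gamma(1) + c_0
  gamma(1) = phi_1 gamma(0) + c_1
Substituting the second into the first: gamma(0) (1 - phi_1^2) = c_0 + phi_1 c_1, so
  gamma(0) = c_0 / (1 - phi_1^2) = 1 / (1 - (0.276)^2) = 1 / 0.923824 = 1.082457.
  gamma(1) = phi_1 gamma(0) = (0.276)(1.082457) = 0.298758.
Therefore gamma(1) = 0.2988 (to 4 decimal places).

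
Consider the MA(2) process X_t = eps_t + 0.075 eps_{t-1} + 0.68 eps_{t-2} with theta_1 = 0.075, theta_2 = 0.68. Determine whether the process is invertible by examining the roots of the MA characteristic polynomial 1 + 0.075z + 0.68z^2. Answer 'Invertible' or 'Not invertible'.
\text{Invertible}

The MA(q) characteristic polynomial is P(z) = 1 + 0.075z + 0.68z^2.
Invertibility requires all roots to lie outside the unit circle, i.e. |z| > 1 for every root.
Set 1 + (0.075) z + (0.68) z^2 = 0, i.e. a z^2 + b z + c = 0 with a = 0.68, b = 0.075, c = 1.
Discriminant D = b^2 - 4ac = (0.075)^2 - 4*(0.68)*1 = 0.005625 - (2.72) = -2.714375.
D < 0, so the roots are the complex-conjugate pair z = (-b +/- i sqrt(-D)) / (2a) = -0.0551 +/- 1.2114i.
For a conjugate pair |z|^2 = z * conj(z) = (product of roots) = c/a = 1/(0.68) = 1.470588, so |z| = sqrt(1.470588) = 1.2127 for both roots.
Moduli of all roots: 1.2127, 1.2127.
All moduli strictly greater than 1? Yes.
Verdict: Invertible.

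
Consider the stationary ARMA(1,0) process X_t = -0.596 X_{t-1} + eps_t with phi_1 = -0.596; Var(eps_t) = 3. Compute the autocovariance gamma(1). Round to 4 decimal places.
\gamma(1) = -2.7730

Multiply the model equation by X_{t-k} and take expectations. With theta_0 = psi_0 = 1 and psi_j the MA(infinity) weights, this gives
  gamma(k) - sum_i phi_i gamma(k-i) = c_k,
  c_k = sigma^2 * sum_{j=k..q} theta_j psi_{j-k}   (c_k = 0 for k > q),
using gamma(-m) = gamma(m).
Pure AR (q = 0): c_0 = sigma^2 = 3, c_k = 0 for k >= 1.
Equations for k = 0 and k = 1 (AR order 1):
  gamma(0) = phi_1 gamma(1) + c_0
  gamma(1) = phi_1 gamma(0) + c_1
Substituting the second into the first: gamma(0) (1 - phi_1^2) = c_0 + phi_1 c_1, so
  gamma(0) = c_0 / (1 - phi_1^2) = 3 / (1 - (-0.596)^2) = 3 / 0.644784 = 4.652721.
  gamma(1) = phi_1 gamma(0) = (-0.596)(4.652721) = -2.773022.
Therefore gamma(1) = -2.7730 (to 4 decimal places).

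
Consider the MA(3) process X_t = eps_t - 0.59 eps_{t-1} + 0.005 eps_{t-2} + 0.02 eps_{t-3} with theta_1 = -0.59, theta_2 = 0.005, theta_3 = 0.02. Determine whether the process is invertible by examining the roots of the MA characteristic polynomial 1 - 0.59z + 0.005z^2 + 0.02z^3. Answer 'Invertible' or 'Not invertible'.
\text{Invertible}

The MA(q) characteristic polynomial is P(z) = 1 - 0.59z + 0.005z^2 + 0.02z^3.
Invertibility requires all roots to lie outside the unit circle, i.e. |z| > 1 for every root.
Degree 3: look for a simple real root z0 first, then factor out (1 - z/z0) and solve the remaining quadratic.
Testing z0 = 4: P(4) = 1 + (-0.59)(4) + (0.005)(4)^2 + (0.02)(4)^3
  = 1 + (-2.36) + (0.08) + (1.28) = 0.  So z_0 = 4 is a root, |z_0| = 4.
Divide out the factor (1 - 0.25 z) = (1 - z/z0) (since 1/z0 = 0.25):
  P(z) = (1 - 0.25 z)(1 + (-0.34) z + (-0.08) z^2)
  [check: z-coef -0.34 - (0.25) = -0.59; z^2-coef -0.08 - (0.25)(-0.34) = 0.005; z^3-coef -(0.25)(-0.08) = 0.02.]
Remaining roots from the quadratic factor 1 + (-0.34) z + (-0.08) z^2:
  Set 1 + (-0.34) z + (-0.08) z^2 = 0, i.e. a z^2 + b z + c = 0 with a = -0.08, b = -0.34, c = 1.
  Discriminant D = b^2 - 4ac = (-0.34)^2 - 4*(-0.08)*1 = 0.1156 - (-0.32) = 0.4356.
  D >= 0, so the roots are real: z = (-b +/- sqrt(D)) / (2a) = (0.34 +/- 0.66) / (-0.16).
    z_1 = (0.34 + 0.66) / (-0.16) = -6.25,   |z_1| = 6.25.
    z_2 = (0.34 - 0.66) / (-0.16) = 2,   |z_2| = 2.
Moduli of all roots: 4.0000, 6.2500, 2.0000.
All moduli strictly greater than 1? Yes.
Verdict: Invertible.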